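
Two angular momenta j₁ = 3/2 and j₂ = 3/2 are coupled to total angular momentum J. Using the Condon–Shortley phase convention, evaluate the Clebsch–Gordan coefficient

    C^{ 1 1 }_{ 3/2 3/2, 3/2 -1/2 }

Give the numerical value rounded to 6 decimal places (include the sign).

j₁+j₂−J=2  J+j₁−j₂=1  J−j₁+j₂=1  j₁+j₂+J+1=5
(j₁±m₁, j₂±m₂, J±M) = (3,0,1,2,2,0)
P² = 6/5
sum k=0..0:
  [0] +1/2 = 1/2
S = 1/2
C² = P²·S² = 3/10 ; C = +0.547723

+0.547723  (= +√(3/10))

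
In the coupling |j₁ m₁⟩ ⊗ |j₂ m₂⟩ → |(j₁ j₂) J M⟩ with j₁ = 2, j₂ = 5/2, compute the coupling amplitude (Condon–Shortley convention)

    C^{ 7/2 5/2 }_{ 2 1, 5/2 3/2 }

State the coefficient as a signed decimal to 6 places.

−√(1/63) ≈ -0.125988

j₁+j₂−J=1  J+j₁−j₂=3  J−j₁+j₂=4  j₁+j₂+J+1=9
(j₁±m₁, j₂±m₂, J±M) = (3,1,4,1,6,1)
P² = 2304/7
sum k=0..1:
  [0] +1/48 = 1/48
  [1] −1/36 = -1/36
S = -1/144
C² = P²·S² = 1/63 ; C = -0.125988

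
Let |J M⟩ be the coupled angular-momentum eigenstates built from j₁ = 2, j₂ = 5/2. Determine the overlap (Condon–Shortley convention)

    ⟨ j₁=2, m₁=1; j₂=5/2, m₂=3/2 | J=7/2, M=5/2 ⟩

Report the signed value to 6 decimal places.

triangle: 1!·3!·4!/9! = 144/362880
(j±m)!: 3!·1!·4!·1!·6!·1! = 103680
prefactor² = (2J+1)·Δ·N² = 2304/7
  k=0: +1/(0!·1!·1!·4!·2!·0!) = 1/48
  k=1: −1/(1!·0!·0!·3!·3!·1!) = -1/36
Σ = -1/144  ⇒  CG² = 2304/7·(-1/144)² = 1/63
CG = −√(1/63) = -0.125988

−√(1/63) ≈ -0.125988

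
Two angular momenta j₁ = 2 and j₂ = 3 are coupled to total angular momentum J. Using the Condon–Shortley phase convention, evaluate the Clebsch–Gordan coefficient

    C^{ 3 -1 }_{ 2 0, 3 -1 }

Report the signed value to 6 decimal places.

j₁+j₂−J=2  J+j₁−j₂=2  J−j₁+j₂=4  j₁+j₂+J+1=9
(j₁±m₁, j₂±m₂, J±M) = (2,2,2,4,2,4)
P² = 256/15
sum k=0..2:
  [0] +1/16 = 1/16
  [1] −1/6 = -1/6
  [2] +1/96 = 1/96
S = -3/32
C² = P²·S² = 3/20 ; C = -0.387298

−√(3/20) = -0.387298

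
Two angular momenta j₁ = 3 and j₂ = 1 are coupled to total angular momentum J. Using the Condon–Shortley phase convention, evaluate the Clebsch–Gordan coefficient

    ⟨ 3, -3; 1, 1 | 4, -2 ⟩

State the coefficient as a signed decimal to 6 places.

j₁+j₂−J=0  J+j₁−j₂=6  J−j₁+j₂=2  j₁+j₂+J+1=9
(j₁±m₁, j₂±m₂, J±M) = (0,6,2,0,2,6)
P² = 518400/7
sum k=0..0:
  [0] +1/1440 = 1/1440
S = 1/1440
C² = P²·S² = 1/28 ; C = +0.188982

+√(1/28) = +0.188982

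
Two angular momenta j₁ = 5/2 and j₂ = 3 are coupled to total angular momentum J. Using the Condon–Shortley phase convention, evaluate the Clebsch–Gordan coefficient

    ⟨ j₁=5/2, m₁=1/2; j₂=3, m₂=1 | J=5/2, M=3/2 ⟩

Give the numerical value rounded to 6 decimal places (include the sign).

+0.169031  (= +√(1/35))

triangle: 3!×2!×3!/9! = 72/362880
(j±m)!: 3!×2!×4!×2!×4!×1! = 13824
prefactor² = (2J+1)×Δ×N² = 576/35
  k=1: −1/(1!×2!×1!×3!×1!×0!) = -1/12
  k=2: +1/(2!×1!×0!×2!×2!×1!) = 1/8
Σ = 1/24  ⇒  CG² = 576/35×1/24² = 1/35
CG = +√(1/35) = +0.169031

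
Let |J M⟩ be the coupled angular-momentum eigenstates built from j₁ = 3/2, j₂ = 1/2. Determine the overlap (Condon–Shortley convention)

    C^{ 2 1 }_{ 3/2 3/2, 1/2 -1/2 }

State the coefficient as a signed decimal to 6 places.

j₁+j₂−J=0  J+j₁−j₂=3  J−j₁+j₂=1  j₁+j₂+J+1=5
(j₁±m₁, j₂±m₂, J±M) = (3,0,0,1,3,1)
P² = 9
sum k=0..0:
  [0] +1/6 = 1/6
S = 1/6
C² = P²·S² = 1/4 ; C = +0.500000

+0.500000  (= +√(1/4))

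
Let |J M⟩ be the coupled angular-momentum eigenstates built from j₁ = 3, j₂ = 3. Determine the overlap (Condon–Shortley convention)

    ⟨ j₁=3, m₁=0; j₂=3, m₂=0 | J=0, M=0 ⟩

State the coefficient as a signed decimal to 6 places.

j₁+j₂−J=6  J+j₁−j₂=0  J−j₁+j₂=0  j₁+j₂+J+1=7
(j₁±m₁, j₂±m₂, J±M) = (3,3,3,3,0,0)
P² = 1296/7
sum k=3..3:
  [3] −1/36 = -1/36
S = -1/36
C² = P²·S² = 1/7 ; C = -0.377964

-0.377964  (= −√(1/7))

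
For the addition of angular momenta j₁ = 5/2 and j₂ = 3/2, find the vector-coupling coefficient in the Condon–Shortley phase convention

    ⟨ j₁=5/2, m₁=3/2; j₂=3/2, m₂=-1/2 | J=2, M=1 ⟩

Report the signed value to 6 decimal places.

triangle: 2!*3!*1!/7! = 12/5040
(j±m)!: 4!*1!*1!*2!*3!*1! = 288
prefactor² = (2J+1)*Δ*N² = 24/7
  k=0: +1/(0!*2!*1!*1!*2!*0!) = 1/4
  k=1: −1/(1!*1!*0!*0!*3!*1!) = -1/6
Σ = 1/12  ⇒  CG² = 24/7*1/12² = 1/42
CG = +√(1/42) = +0.154303

+0.154303  (= +√(1/42))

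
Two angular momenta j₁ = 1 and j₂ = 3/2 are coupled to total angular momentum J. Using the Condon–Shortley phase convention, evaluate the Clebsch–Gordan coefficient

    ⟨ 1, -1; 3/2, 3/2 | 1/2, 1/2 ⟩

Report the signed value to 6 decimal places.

+√(1/2) ≈ +0.707107

triangle: 2!·0!·1!/4! = 2/24
(j±m)!: 0!·2!·3!·0!·1!·0! = 12
prefactor² = (2J+1)·Δ·N² = 2
  k=2: +1/(2!·0!·0!·1!·0!·0!) = 1/2
Σ = 1/2  ⇒  CG² = 2·1/2² = 1/2
CG = +√(1/2) = +0.707107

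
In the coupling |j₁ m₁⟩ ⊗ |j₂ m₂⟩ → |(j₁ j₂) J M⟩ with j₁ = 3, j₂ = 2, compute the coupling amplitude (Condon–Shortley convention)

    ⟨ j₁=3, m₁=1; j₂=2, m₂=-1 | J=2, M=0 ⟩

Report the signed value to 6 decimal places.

j₁+j₂−J=3  J+j₁−j₂=3  J−j₁+j₂=1  j₁+j₂+J+1=8
(j₁±m₁, j₂±m₂, J±M) = (4,2,1,3,2,2)
P² = 36/7
sum k=0..1:
  [0] +1/12 = 1/12
  [1] −1/4 = -1/4
S = -1/6
C² = P²·S² = 1/7 ; C = -0.377964

-0.377964  (= −√(1/7))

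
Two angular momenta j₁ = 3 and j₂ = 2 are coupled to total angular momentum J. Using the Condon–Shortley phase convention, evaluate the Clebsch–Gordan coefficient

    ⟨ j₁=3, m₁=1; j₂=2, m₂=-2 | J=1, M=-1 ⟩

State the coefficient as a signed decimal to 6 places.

+√(1/35) ≈ +0.169031

√[3·4!2!0!/7! · 4!2!0!4!0!2!] = √(2304/35)
  +(−1)^0/∏(0,4,2,0,0,0)! = 1/48  (running 1/48)
⟨..|..⟩ = √(2304/35)·(1/48) = +0.169031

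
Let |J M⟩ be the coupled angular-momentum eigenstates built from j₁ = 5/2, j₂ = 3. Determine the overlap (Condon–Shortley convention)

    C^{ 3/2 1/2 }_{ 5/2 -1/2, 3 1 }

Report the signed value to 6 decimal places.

√[4·4!1!2!/8! · 2!3!4!2!2!1!] = √(192/35)
  +(−1)^2/∏(2,2,1,2,0,0)! = 1/8  (running 1/8)
  +(−1)^3/∏(3,1,0,1,1,1)! = -1/6  (running -1/24)
⟨..|..⟩ = √(192/35)·(-1/24) = -0.097590

−√(1/105) = -0.097590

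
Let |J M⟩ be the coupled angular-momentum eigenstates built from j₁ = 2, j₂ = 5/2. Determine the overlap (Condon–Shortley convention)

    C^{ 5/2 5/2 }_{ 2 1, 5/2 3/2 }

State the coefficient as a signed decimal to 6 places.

−√(3/7) = -0.654654

√[6·2!2!3!/8! · 3!1!4!1!5!0!] = √(432/7)
  +(−1)^1/∏(1,1,0,3,2,0)! = -1/12  (running -1/12)
⟨..|..⟩ = √(432/7)·(-1/12) = -0.654654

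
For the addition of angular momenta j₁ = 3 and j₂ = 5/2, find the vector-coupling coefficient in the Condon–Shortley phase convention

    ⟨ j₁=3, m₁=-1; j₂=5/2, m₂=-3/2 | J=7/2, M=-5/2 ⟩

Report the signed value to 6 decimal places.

-0.398410  (= −√(10/63))

j₁+j₂−J=2  J+j₁−j₂=4  J−j₁+j₂=3  j₁+j₂+J+1=10
(j₁±m₁, j₂±m₂, J±M) = (2,4,1,4,1,6)
P² = 18432/35
sum k=0..1:
  [0] +1/96 = 1/96
  [1] −1/36 = -1/36
S = -5/288
C² = P²·S² = 10/63 ; C = -0.398410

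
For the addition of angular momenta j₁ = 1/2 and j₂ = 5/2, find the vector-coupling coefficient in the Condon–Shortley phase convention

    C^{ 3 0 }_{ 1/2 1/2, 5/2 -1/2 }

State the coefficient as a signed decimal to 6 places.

triangle: 0!*1!*5!/7! = 120/5040
(j±m)!: 1!*0!*2!*3!*3!*3! = 432
prefactor² = (2J+1)*Δ*N² = 72
  k=0: +1/(0!*0!*0!*2!*1!*3!) = 1/12
Σ = 1/12  ⇒  CG² = 72*1/12² = 1/2
CG = +√(1/2) = +0.707107

+√(1/2) ≈ +0.707107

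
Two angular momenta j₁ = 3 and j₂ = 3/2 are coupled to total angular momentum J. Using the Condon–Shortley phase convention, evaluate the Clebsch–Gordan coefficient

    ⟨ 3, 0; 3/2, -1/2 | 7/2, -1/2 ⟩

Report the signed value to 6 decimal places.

j₁+j₂−J=1  J+j₁−j₂=5  J−j₁+j₂=2  j₁+j₂+J+1=9
(j₁±m₁, j₂±m₂, J±M) = (3,3,1,2,3,4)
P² = 384/7
sum k=0..1:
  [0] +1/12 = 1/12
  [1] −1/24 = -1/24
S = 1/24
C² = P²·S² = 2/21 ; C = +0.308607

+√(2/21) = +0.308607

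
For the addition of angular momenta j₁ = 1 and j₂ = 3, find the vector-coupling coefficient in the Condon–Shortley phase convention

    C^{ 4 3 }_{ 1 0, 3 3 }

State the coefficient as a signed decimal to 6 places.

√[9·0!2!6!/9! · 1!1!6!0!7!1!] = √(129600)
  +(−1)^0/∏(0,0,1,6,1,0)! = 1/720  (running 1/720)
⟨..|..⟩ = √(129600)·(1/720) = +0.500000

+√(1/4) = +0.500000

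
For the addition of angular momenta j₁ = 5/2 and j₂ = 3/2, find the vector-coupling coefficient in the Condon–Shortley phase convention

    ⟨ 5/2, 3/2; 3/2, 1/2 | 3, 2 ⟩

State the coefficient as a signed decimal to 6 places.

√[7·1!4!2!/8! · 4!1!2!1!5!1!] = √(48)
  +(−1)^0/∏(0,1,1,2,3,0)! = 1/12  (running 1/12)
  +(−1)^1/∏(1,0,0,1,4,1)! = -1/24  (running 1/24)
⟨..|..⟩ = √(48)·(1/24) = +0.288675

+0.288675  (= +√(1/12))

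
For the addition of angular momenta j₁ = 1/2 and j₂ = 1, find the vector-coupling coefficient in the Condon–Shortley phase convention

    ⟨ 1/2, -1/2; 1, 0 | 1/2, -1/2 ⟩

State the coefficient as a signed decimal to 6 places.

√[2·1!0!1!/3! · 0!1!1!1!0!1!] = √(1/3)
  +(−1)^1/∏(1,0,0,0,0,1)! = -1  (running -1)
⟨..|..⟩ = √(1/3)·(-1) = -0.577350

-0.577350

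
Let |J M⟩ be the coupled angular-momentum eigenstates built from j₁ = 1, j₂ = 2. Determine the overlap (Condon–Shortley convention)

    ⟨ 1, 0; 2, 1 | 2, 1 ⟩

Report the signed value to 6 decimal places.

-0.408248

√[5·1!1!3!/6! · 1!1!3!1!3!1!] = √(3/2)
  +(−1)^0/∏(0,1,1,3,0,0)! = 1/6  (running 1/6)
  +(−1)^1/∏(1,0,0,2,1,1)! = -1/2  (running -1/3)
⟨..|..⟩ = √(3/2)·(-1/3) = -0.408248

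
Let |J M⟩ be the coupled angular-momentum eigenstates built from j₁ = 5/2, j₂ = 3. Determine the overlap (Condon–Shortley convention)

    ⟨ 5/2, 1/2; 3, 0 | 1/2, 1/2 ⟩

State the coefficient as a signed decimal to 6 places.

√[2·5!0!1!/7! · 3!2!3!3!1!0!] = √(144/7)
  +(−1)^2/∏(2,3,0,1,0,0)! = 1/12  (running 1/12)
⟨..|..⟩ = √(144/7)·(1/12) = +0.377964

+√(1/7) = +0.377964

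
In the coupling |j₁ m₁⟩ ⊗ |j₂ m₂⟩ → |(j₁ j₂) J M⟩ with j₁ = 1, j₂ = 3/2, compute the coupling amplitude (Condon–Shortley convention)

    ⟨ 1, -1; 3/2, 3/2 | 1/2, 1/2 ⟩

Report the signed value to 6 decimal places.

+√(1/2) = +0.707107

triangle: 2!*0!*1!/4! = 2/24
(j±m)!: 0!*2!*3!*0!*1!*0! = 12
prefactor² = (2J+1)*Δ*N² = 2
  k=2: +1/(2!*0!*0!*1!*0!*0!) = 1/2
Σ = 1/2  ⇒  CG² = 2*1/2² = 1/2
CG = +√(1/2) = +0.707107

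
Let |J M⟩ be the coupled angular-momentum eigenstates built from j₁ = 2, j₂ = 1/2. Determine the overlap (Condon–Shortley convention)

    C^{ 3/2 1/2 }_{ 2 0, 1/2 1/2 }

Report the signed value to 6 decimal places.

-0.632456  (= −√(2/5))

triangle: 1!×3!×0!/5! = 6/120
(j±m)!: 2!×2!×1!×0!×2!×1! = 8
prefactor² = (2J+1)×Δ×N² = 8/5
  k=1: −1/(1!×0!×1!×0!×2!×0!) = -1/2
Σ = -1/2  ⇒  CG² = 8/5×(-1/2)² = 2/5
CG = −√(2/5) = -0.632456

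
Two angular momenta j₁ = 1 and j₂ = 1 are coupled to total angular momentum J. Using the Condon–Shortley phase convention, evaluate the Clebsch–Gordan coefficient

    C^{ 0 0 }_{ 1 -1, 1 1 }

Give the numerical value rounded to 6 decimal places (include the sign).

√[1·2!0!0!/3! · 0!2!2!0!0!0!] = √(4/3)
  +(−1)^2/∏(2,0,0,0,0,0)! = 1/2  (running 1/2)
⟨..|..⟩ = √(4/3)·(1/2) = +0.577350

+0.577350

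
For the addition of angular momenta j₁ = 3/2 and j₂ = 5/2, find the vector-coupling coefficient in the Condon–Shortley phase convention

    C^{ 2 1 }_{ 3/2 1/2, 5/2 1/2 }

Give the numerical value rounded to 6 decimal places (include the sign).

j₁+j₂−J=2  J+j₁−j₂=1  J−j₁+j₂=3  j₁+j₂+J+1=7
(j₁±m₁, j₂±m₂, J±M) = (2,1,3,2,3,1)
P² = 12/7
sum k=0..1:
  [0] +1/12 = 1/12
  [1] −1/2 = -1/2
S = -5/12
C² = P²·S² = 25/84 ; C = -0.545545

-0.545545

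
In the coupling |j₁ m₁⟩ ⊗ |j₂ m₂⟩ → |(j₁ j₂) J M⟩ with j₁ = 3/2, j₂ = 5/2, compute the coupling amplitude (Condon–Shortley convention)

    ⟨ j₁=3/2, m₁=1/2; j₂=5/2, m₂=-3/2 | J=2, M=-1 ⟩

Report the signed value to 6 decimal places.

triangle: 2!×1!×3!/7! = 12/5040
(j±m)!: 2!×1!×1!×4!×1!×3! = 288
prefactor² = (2J+1)×Δ×N² = 24/7
  k=0: +1/(0!×2!×1!×1!×0!×2!) = 1/4
  k=1: −1/(1!×1!×0!×0!×1!×3!) = -1/6
Σ = 1/12  ⇒  CG² = 24/7×1/12² = 1/42
CG = +√(1/42) = +0.154303

+0.154303  (= +√(1/42))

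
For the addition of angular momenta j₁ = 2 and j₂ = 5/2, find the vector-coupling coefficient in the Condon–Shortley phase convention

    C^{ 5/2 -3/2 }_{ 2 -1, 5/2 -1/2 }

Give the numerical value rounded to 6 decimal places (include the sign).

j₁+j₂−J=2  J+j₁−j₂=2  J−j₁+j₂=3  j₁+j₂+J+1=8
(j₁±m₁, j₂±m₂, J±M) = (1,3,2,3,1,4)
P² = 216/35
sum k=1..2:
  [1] −1/4 = -1/4
  [2] +1/12 = 1/12
S = -1/6
C² = P²·S² = 6/35 ; C = -0.414039

−√(6/35) ≈ -0.414039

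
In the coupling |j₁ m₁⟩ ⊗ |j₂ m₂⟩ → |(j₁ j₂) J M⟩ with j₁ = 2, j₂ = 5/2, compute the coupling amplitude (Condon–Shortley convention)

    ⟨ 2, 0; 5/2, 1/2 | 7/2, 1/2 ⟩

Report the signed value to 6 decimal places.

-0.195180

j₁+j₂−J=1  J+j₁−j₂=3  J−j₁+j₂=4  j₁+j₂+J+1=9
(j₁±m₁, j₂±m₂, J±M) = (2,2,3,2,4,3)
P² = 768/35
sum k=0..1:
  [0] +1/12 = 1/12
  [1] −1/8 = -1/8
S = -1/24
C² = P²·S² = 4/105 ; C = -0.195180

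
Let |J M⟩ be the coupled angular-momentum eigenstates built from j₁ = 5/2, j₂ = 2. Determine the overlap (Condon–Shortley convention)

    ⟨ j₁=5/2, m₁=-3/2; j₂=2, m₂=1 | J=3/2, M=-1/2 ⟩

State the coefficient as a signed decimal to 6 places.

+0.138013

triangle: 3!*2!*1!/7! = 12/5040
(j±m)!: 1!*4!*3!*1!*1!*2! = 288
prefactor² = (2J+1)*Δ*N² = 96/35
  k=2: +1/(2!*1!*2!*1!*0!*0!) = 1/4
  k=3: −1/(3!*0!*1!*0!*1!*1!) = -1/6
Σ = 1/12  ⇒  CG² = 96/35*1/12² = 2/105
CG = +√(2/105) = +0.138013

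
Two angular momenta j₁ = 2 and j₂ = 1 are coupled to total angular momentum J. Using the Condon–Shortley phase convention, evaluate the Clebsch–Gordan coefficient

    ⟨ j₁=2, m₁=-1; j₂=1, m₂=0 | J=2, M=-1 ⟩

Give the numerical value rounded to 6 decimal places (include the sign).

√[5·1!3!1!/6! · 1!3!1!1!1!3!] = √(3/2)
  +(−1)^0/∏(0,1,3,1,0,0)! = 1/6  (running 1/6)
  +(−1)^1/∏(1,0,2,0,1,1)! = -1/2  (running -1/3)
⟨..|..⟩ = √(3/2)·(-1/3) = -0.408248

−√(1/6) = -0.408248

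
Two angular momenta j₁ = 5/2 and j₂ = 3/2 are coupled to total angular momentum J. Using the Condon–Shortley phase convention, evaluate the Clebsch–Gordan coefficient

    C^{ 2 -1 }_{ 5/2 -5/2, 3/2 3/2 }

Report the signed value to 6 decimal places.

j₁+j₂−J=2  J+j₁−j₂=3  J−j₁+j₂=1  j₁+j₂+J+1=7
(j₁±m₁, j₂±m₂, J±M) = (0,5,3,0,1,3)
P² = 360/7
sum k=2..2:
  [2] +1/12 = 1/12
S = 1/12
C² = P²·S² = 5/14 ; C = +0.597614

+0.597614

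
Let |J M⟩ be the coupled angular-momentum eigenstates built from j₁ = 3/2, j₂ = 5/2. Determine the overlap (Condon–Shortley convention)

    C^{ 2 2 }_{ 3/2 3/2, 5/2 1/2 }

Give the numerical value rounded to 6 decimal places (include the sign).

+0.377964  (= +√(1/7))

triangle: 2!*1!*3!/7! = 12/5040
(j±m)!: 3!*0!*3!*2!*4!*0! = 1728
prefactor² = (2J+1)*Δ*N² = 144/7
  k=0: +1/(0!*2!*0!*3!*1!*0!) = 1/12
Σ = 1/12  ⇒  CG² = 144/7*1/12² = 1/7
CG = +√(1/7) = +0.377964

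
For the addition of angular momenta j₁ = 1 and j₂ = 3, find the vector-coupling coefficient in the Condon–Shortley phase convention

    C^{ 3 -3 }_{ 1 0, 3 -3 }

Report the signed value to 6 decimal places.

+√(3/4) = +0.866025

√[7·1!1!5!/8! · 1!1!0!6!0!6!] = √(10800)
  +(−1)^0/∏(0,1,1,0,0,5)! = 1/120  (running 1/120)
⟨..|..⟩ = √(10800)·(1/120) = +0.866025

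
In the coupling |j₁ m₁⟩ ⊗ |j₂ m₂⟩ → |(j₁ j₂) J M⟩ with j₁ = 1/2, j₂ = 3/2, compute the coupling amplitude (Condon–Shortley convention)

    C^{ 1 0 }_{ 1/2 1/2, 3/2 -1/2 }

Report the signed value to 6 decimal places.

+0.707107

√[3·1!0!2!/4! · 1!0!1!2!1!1!] = √(1/2)
  +(−1)^0/∏(0,1,0,1,0,1)! = 1  (running 1)
⟨..|..⟩ = √(1/2)·(1) = +0.707107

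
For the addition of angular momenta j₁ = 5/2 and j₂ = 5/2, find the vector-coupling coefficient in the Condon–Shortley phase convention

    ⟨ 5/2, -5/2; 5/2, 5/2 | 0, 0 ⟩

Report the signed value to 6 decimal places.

−√(1/6) ≈ -0.408248

triangle: 5!×0!×0!/6! = 120/720
(j±m)!: 0!×5!×5!×0!×0!×0! = 14400
prefactor² = (2J+1)×Δ×N² = 2400
  k=5: −1/(5!×0!×0!×0!×0!×0!) = -1/120
Σ = -1/120  ⇒  CG² = 2400×(-1/120)² = 1/6
CG = −√(1/6) = -0.408248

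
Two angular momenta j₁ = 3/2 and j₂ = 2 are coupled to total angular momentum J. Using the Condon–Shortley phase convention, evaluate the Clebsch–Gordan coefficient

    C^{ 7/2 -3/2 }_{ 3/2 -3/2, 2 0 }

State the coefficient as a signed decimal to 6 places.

triangle: 0!·3!·4!/8! = 144/40320
(j±m)!: 0!·3!·2!·2!·2!·5! = 5760
prefactor² = (2J+1)·Δ·N² = 1152/7
  k=0: +1/(0!·0!·3!·2!·0!·2!) = 1/24
Σ = 1/24  ⇒  CG² = 1152/7·1/24² = 2/7
CG = +√(2/7) = +0.534522

+0.534522  (= +√(2/7))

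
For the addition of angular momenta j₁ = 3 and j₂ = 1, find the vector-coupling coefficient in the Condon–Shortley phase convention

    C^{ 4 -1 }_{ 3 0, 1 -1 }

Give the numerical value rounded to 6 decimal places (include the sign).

j₁+j₂−J=0  J+j₁−j₂=6  J−j₁+j₂=2  j₁+j₂+J+1=9
(j₁±m₁, j₂±m₂, J±M) = (3,3,0,2,3,5)
P² = 12960/7
sum k=0..0:
  [0] +1/72 = 1/72
S = 1/72
C² = P²·S² = 5/14 ; C = +0.597614

+√(5/14) ≈ +0.597614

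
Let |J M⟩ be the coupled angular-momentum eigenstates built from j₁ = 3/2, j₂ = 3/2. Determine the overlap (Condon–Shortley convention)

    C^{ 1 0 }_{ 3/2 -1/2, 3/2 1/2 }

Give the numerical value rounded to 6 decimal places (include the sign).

-0.223607  (= −√(1/20))

triangle: 2!×1!×1!/5! = 2/120
(j±m)!: 1!×2!×2!×1!×1!×1! = 4
prefactor² = (2J+1)×Δ×N² = 1/5
  k=1: −1/(1!×1!×1!×1!×0!×0!) = -1
  k=2: +1/(2!×0!×0!×0!×1!×1!) = 1/2
Σ = -1/2  ⇒  CG² = 1/5×(-1/2)² = 1/20
CG = −√(1/20) = -0.223607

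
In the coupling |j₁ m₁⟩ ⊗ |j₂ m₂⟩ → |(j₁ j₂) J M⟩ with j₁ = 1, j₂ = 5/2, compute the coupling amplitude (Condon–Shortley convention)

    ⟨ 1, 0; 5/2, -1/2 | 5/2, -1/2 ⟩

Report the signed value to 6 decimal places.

+0.169031

triangle: 1!×1!×4!/7! = 24/5040
(j±m)!: 1!×1!×2!×3!×2!×3! = 144
prefactor² = (2J+1)×Δ×N² = 144/35
  k=0: +1/(0!×1!×1!×2!×0!×2!) = 1/4
  k=1: −1/(1!×0!×0!×1!×1!×3!) = -1/6
Σ = 1/12  ⇒  CG² = 144/35×1/12² = 1/35
CG = +√(1/35) = +0.169031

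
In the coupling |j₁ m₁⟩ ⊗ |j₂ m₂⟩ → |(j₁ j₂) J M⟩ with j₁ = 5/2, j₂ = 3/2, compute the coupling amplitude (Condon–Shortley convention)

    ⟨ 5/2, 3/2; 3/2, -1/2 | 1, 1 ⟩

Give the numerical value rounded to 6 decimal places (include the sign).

√[3·3!2!0!/6! · 4!1!1!2!2!0!] = √(24/5)
  +(−1)^1/∏(1,2,0,0,2,0)! = -1/4  (running -1/4)
⟨..|..⟩ = √(24/5)·(-1/4) = -0.547723

-0.547723  (= −√(3/10))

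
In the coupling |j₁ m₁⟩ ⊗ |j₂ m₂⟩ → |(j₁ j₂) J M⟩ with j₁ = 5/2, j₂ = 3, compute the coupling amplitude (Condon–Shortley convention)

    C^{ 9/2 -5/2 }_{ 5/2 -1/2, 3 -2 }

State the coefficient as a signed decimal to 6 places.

√[10·1!4!5!/11! · 2!3!1!5!2!7!] = √(115200/11)
  +(−1)^0/∏(0,1,3,1,1,4)! = 1/144  (running 1/144)
  +(−1)^1/∏(1,0,2,0,2,5)! = -1/480  (running 7/1440)
⟨..|..⟩ = √(115200/11)·(7/1440) = +0.497468

+√(49/198) = +0.497468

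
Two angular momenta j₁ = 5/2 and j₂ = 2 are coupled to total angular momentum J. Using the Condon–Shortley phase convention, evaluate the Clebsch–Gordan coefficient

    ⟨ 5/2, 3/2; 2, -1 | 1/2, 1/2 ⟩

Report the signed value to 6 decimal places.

j₁+j₂−J=4  J+j₁−j₂=1  J−j₁+j₂=0  j₁+j₂+J+1=6
(j₁±m₁, j₂±m₂, J±M) = (4,1,1,3,1,0)
P² = 48/5
sum k=1..1:
  [1] −1/6 = -1/6
S = -1/6
C² = P²·S² = 4/15 ; C = -0.516398

-0.516398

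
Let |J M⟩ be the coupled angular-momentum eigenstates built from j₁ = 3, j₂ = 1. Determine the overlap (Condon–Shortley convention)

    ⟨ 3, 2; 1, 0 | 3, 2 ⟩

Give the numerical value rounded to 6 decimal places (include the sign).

√[7·1!5!1!/8! · 5!1!1!1!5!1!] = √(300)
  +(−1)^0/∏(0,1,1,1,4,0)! = 1/24  (running 1/24)
  +(−1)^1/∏(1,0,0,0,5,1)! = -1/120  (running 1/30)
⟨..|..⟩ = √(300)·(1/30) = +0.577350

+0.577350  (= +√(1/3))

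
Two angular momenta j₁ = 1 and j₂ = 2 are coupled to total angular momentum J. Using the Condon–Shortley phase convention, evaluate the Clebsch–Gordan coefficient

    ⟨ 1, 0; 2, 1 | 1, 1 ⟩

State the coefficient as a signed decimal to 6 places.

triangle: 2!×0!×2!/5! = 4/120
(j±m)!: 1!×1!×3!×1!×2!×0! = 12
prefactor² = (2J+1)×Δ×N² = 6/5
  k=1: −1/(1!×1!×0!×2!×0!×0!) = -1/2
Σ = -1/2  ⇒  CG² = 6/5×(-1/2)² = 3/10
CG = −√(3/10) = -0.547723

-0.547723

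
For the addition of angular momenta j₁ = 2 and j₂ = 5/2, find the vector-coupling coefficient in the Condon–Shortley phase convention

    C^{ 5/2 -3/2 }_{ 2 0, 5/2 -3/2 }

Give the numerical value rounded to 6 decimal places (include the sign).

-0.119523  (= −√(1/70))

triangle: 2!*2!*3!/8! = 24/40320
(j±m)!: 2!*2!*1!*4!*1!*4! = 2304
prefactor² = (2J+1)*Δ*N² = 288/35
  k=0: +1/(0!*2!*2!*1!*0!*2!) = 1/8
  k=1: −1/(1!*1!*1!*0!*1!*3!) = -1/6
Σ = -1/24  ⇒  CG² = 288/35*(-1/24)² = 1/70
CG = −√(1/70) = -0.119523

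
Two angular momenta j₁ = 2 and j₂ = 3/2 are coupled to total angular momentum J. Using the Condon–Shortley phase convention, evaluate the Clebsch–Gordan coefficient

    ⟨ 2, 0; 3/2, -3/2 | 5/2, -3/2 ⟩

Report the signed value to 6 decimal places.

+√(18/35) = +0.717137

triangle: 1!×3!×2!/7! = 12/5040
(j±m)!: 2!×2!×0!×3!×1!×4! = 576
prefactor² = (2J+1)×Δ×N² = 288/35
  k=0: +1/(0!×1!×2!×0!×1!×2!) = 1/4
Σ = 1/4  ⇒  CG² = 288/35×1/4² = 18/35
CG = +√(18/35) = +0.717137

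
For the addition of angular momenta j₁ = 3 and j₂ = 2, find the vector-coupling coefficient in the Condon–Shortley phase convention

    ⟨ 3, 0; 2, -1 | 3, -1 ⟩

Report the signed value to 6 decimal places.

triangle: 2!*4!*2!/9! = 96/362880
(j±m)!: 3!*3!*1!*3!*2!*4! = 10368
prefactor² = (2J+1)*Δ*N² = 96/5
  k=0: +1/(0!*2!*3!*1!*1!*1!) = 1/12
  k=1: −1/(1!*1!*2!*0!*2!*2!) = -1/8
Σ = -1/24  ⇒  CG² = 96/5*(-1/24)² = 1/30
CG = −√(1/30) = -0.182574

-0.182574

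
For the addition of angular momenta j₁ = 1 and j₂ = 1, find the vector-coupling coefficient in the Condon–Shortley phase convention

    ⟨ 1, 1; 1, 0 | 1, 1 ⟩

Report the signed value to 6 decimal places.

√[3·1!1!1!/4! · 2!0!1!1!2!0!] = √(1/2)
  +(−1)^0/∏(0,1,0,1,1,0)! = 1  (running 1)
⟨..|..⟩ = √(1/2)·(1) = +0.707107

+√(1/2) ≈ +0.707107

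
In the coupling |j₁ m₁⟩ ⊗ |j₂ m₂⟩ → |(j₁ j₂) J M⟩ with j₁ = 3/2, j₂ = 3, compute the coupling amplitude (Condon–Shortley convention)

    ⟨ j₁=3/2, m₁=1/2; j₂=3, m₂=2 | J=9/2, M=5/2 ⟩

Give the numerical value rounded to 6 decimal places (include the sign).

triangle: 0!×3!×6!/10! = 4320/3628800
(j±m)!: 2!×1!×5!×1!×7!×2! = 2419200
prefactor² = (2J+1)×Δ×N² = 28800
  k=0: +1/(0!×0!×1!×5!×2!×1!) = 1/240
Σ = 1/240  ⇒  CG² = 28800×1/240² = 1/2
CG = +√(1/2) = +0.707107

+0.707107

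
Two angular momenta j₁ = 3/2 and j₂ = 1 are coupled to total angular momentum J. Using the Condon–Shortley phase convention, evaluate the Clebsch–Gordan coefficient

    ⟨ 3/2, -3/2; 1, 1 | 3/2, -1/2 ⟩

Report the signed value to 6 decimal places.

−√(2/5) ≈ -0.632456

triangle: 1!*2!*1!/5! = 2/120
(j±m)!: 0!*3!*2!*0!*1!*2! = 24
prefactor² = (2J+1)*Δ*N² = 8/5
  k=1: −1/(1!*0!*2!*1!*0!*0!) = -1/2
Σ = -1/2  ⇒  CG² = 8/5*(-1/2)² = 2/5
CG = −√(2/5) = -0.632456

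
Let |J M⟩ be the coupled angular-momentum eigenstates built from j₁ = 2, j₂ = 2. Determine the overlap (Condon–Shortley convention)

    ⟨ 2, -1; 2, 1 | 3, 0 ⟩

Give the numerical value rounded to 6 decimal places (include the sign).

√[7·1!3!3!/8! · 1!3!3!1!3!3!] = √(81/10)
  +(−1)^0/∏(0,1,3,3,0,0)! = 1/36  (running 1/36)
  +(−1)^1/∏(1,0,2,2,1,1)! = -1/4  (running -2/9)
⟨..|..⟩ = √(81/10)·(-2/9) = -0.632456

−√(2/5) = -0.632456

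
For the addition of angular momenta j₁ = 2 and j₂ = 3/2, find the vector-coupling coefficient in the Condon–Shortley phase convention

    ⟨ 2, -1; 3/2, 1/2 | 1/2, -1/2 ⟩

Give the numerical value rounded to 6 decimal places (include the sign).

+√(3/10) ≈ +0.547723

j₁+j₂−J=3  J+j₁−j₂=1  J−j₁+j₂=0  j₁+j₂+J+1=5
(j₁±m₁, j₂±m₂, J±M) = (1,3,2,1,0,1)
P² = 6/5
sum k=2..2:
  [2] +1/2 = 1/2
S = 1/2
C² = P²·S² = 3/10 ; C = +0.547723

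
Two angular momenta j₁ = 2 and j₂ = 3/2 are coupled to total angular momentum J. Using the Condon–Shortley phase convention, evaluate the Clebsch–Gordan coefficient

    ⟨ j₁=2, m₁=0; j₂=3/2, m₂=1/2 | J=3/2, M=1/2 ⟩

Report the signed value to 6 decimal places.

-0.447214

j₁+j₂−J=2  J+j₁−j₂=2  J−j₁+j₂=1  j₁+j₂+J+1=6
(j₁±m₁, j₂±m₂, J±M) = (2,2,2,1,2,1)
P² = 16/45
sum k=1..2:
  [1] −1/1 = -1
  [2] +1/4 = 1/4
S = -3/4
C² = P²·S² = 1/5 ; C = -0.447214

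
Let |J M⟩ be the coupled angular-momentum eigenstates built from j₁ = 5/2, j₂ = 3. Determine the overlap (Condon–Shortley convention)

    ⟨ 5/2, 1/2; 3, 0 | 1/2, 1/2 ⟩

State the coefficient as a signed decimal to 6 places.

j₁+j₂−J=5  J+j₁−j₂=0  J−j₁+j₂=1  j₁+j₂+J+1=7
(j₁±m₁, j₂±m₂, J±M) = (3,2,3,3,1,0)
P² = 144/7
sum k=2..2:
  [2] +1/12 = 1/12
S = 1/12
C² = P²·S² = 1/7 ; C = +0.377964

+√(1/7) ≈ +0.377964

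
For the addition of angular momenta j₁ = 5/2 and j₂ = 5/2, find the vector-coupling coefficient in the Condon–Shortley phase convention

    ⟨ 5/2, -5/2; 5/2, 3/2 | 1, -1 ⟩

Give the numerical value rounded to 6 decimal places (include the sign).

j₁+j₂−J=4  J+j₁−j₂=1  J−j₁+j₂=1  j₁+j₂+J+1=7
(j₁±m₁, j₂±m₂, J±M) = (0,5,4,1,0,2)
P² = 576/7
sum k=4..4:
  [4] +1/24 = 1/24
S = 1/24
C² = P²·S² = 1/7 ; C = +0.377964

+0.377964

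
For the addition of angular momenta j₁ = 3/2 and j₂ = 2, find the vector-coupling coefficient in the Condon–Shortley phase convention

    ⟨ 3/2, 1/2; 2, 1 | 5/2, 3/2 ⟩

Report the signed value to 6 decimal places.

-0.169031  (= −√(1/35))

j₁+j₂−J=1  J+j₁−j₂=2  J−j₁+j₂=3  j₁+j₂+J+1=7
(j₁±m₁, j₂±m₂, J±M) = (2,1,3,1,4,1)
P² = 144/35
sum k=0..1:
  [0] +1/6 = 1/6
  [1] −1/4 = -1/4
S = -1/12
C² = P²·S² = 1/35 ; C = -0.169031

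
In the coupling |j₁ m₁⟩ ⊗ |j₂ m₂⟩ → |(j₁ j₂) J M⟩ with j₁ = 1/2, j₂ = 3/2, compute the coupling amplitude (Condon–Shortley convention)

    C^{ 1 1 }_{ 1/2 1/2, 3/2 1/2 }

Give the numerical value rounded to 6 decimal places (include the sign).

j₁+j₂−J=1  J+j₁−j₂=0  J−j₁+j₂=2  j₁+j₂+J+1=4
(j₁±m₁, j₂±m₂, J±M) = (1,0,2,1,2,0)
P² = 1
sum k=0..0:
  [0] +1/2 = 1/2
S = 1/2
C² = P²·S² = 1/4 ; C = +0.500000

+0.500000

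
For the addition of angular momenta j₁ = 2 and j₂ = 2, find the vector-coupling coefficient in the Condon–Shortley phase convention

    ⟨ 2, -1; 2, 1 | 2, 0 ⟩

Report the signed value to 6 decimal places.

+√(1/14) = +0.267261

j₁+j₂−J=2  J+j₁−j₂=2  J−j₁+j₂=2  j₁+j₂+J+1=7
(j₁±m₁, j₂±m₂, J±M) = (1,3,3,1,2,2)
P² = 8/7
sum k=1..2:
  [1] −1/4 = -1/4
  [2] +1/2 = 1/2
S = 1/4
C² = P²·S² = 1/14 ; C = +0.267261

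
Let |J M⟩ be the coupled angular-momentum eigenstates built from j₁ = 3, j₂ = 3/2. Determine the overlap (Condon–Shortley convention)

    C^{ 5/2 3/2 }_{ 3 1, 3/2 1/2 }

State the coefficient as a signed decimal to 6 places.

−√(7/20) ≈ -0.591608

j₁+j₂−J=2  J+j₁−j₂=4  J−j₁+j₂=1  j₁+j₂+J+1=8
(j₁±m₁, j₂±m₂, J±M) = (4,2,2,1,4,1)
P² = 576/35
sum k=1..2:
  [1] −1/6 = -1/6
  [2] +1/48 = 1/48
S = -7/48
C² = P²·S² = 7/20 ; C = -0.591608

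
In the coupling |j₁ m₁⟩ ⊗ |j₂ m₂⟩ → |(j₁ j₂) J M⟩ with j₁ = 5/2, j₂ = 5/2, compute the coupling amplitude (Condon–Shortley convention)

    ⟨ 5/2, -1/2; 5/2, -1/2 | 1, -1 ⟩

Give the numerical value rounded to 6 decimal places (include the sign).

+0.507093  (= +√(9/35))

√[3·4!1!1!/7! · 2!3!2!3!0!2!] = √(144/35)
  +(−1)^2/∏(2,2,1,0,0,1)! = 1/4  (running 1/4)
⟨..|..⟩ = √(144/35)·(1/4) = +0.507093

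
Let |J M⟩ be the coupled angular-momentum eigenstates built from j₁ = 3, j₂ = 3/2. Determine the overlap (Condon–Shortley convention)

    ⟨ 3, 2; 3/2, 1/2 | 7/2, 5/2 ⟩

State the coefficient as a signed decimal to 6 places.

+√(1/7) = +0.377964

triangle: 1!×5!×2!/9! = 240/362880
(j±m)!: 5!×1!×2!×1!×6!×1! = 172800
prefactor² = (2J+1)×Δ×N² = 6400/7
  k=0: +1/(0!×1!×1!×2!×4!×0!) = 1/48
  k=1: −1/(1!×0!×0!×1!×5!×1!) = -1/120
Σ = 1/80  ⇒  CG² = 6400/7×1/80² = 1/7
CG = +√(1/7) = +0.377964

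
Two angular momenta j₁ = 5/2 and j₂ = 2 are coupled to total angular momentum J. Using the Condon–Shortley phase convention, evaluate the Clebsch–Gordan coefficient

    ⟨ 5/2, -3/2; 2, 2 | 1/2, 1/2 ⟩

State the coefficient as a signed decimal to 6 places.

√[2·4!1!0!/6! · 1!4!4!0!1!0!] = √(192/5)
  +(−1)^4/∏(4,0,0,0,1,0)! = 1/24  (running 1/24)
⟨..|..⟩ = √(192/5)·(1/24) = +0.258199

+√(1/15) ≈ +0.258199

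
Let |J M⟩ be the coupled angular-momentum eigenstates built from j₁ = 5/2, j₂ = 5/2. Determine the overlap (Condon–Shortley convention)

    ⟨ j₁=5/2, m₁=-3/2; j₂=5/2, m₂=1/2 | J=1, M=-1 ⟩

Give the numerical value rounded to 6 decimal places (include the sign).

−√(8/35) ≈ -0.478091

triangle: 4!×1!×1!/7! = 24/5040
(j±m)!: 1!×4!×3!×2!×0!×2! = 576
prefactor² = (2J+1)×Δ×N² = 288/35
  k=3: −1/(3!×1!×1!×0!×0!×1!) = -1/6
Σ = -1/6  ⇒  CG² = 288/35×(-1/6)² = 8/35
CG = −√(8/35) = -0.478091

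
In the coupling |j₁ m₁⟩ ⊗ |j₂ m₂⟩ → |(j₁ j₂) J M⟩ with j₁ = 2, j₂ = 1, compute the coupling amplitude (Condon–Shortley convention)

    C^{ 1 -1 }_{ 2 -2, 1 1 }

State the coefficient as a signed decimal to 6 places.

j₁+j₂−J=2  J+j₁−j₂=2  J−j₁+j₂=0  j₁+j₂+J+1=5
(j₁±m₁, j₂±m₂, J±M) = (0,4,2,0,0,2)
P² = 48/5
sum k=2..2:
  [2] +1/4 = 1/4
S = 1/4
C² = P²·S² = 3/5 ; C = +0.774597

+0.774597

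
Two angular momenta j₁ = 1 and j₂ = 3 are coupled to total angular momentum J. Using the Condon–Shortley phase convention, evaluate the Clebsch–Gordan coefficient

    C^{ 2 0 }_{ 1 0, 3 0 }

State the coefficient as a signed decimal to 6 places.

j₁+j₂−J=2  J+j₁−j₂=0  J−j₁+j₂=4  j₁+j₂+J+1=7
(j₁±m₁, j₂±m₂, J±M) = (1,1,3,3,2,2)
P² = 48/7
sum k=1..1:
  [1] −1/4 = -1/4
S = -1/4
C² = P²·S² = 3/7 ; C = -0.654654

−√(3/7) ≈ -0.654654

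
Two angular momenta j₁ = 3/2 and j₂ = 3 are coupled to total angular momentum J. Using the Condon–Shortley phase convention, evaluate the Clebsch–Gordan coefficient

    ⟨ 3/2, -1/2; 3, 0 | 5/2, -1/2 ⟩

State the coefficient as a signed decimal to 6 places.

−√(6/35) = -0.414039

triangle: 2!·1!·4!/8! = 48/40320
(j±m)!: 1!·2!·3!·3!·2!·3! = 864
prefactor² = (2J+1)·Δ·N² = 216/35
  k=1: −1/(1!·1!·1!·2!·0!·2!) = -1/4
  k=2: +1/(2!·0!·0!·1!·1!·3!) = 1/12
Σ = -1/6  ⇒  CG² = 216/35·(-1/6)² = 6/35
CG = −√(6/35) = -0.414039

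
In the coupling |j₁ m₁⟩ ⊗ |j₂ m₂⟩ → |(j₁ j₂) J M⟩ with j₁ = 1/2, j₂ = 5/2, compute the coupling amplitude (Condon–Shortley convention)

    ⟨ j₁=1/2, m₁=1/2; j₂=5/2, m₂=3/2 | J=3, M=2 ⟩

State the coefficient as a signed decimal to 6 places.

+0.912871  (= +√(5/6))

triangle: 0!×1!×5!/7! = 120/5040
(j±m)!: 1!×0!×4!×1!×5!×1! = 2880
prefactor² = (2J+1)×Δ×N² = 480
  k=0: +1/(0!×0!×0!×4!×1!×1!) = 1/24
Σ = 1/24  ⇒  CG² = 480×1/24² = 5/6
CG = +√(5/6) = +0.912871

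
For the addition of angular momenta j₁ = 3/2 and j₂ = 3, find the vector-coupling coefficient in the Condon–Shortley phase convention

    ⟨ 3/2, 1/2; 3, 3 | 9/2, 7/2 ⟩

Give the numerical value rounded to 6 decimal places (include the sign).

triangle: 0!·3!·6!/10! = 4320/3628800
(j±m)!: 2!·1!·6!·0!·8!·1! = 58060800
prefactor² = (2J+1)·Δ·N² = 691200
  k=0: +1/(0!·0!·1!·6!·2!·0!) = 1/1440
Σ = 1/1440  ⇒  CG² = 691200·1/1440² = 1/3
CG = +√(1/3) = +0.577350

+0.577350  (= +√(1/3))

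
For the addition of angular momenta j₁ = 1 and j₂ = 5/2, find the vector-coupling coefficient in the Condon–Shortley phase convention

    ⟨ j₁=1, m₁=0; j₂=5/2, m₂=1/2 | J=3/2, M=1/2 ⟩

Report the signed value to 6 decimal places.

−√(2/5) ≈ -0.632456

j₁+j₂−J=2  J+j₁−j₂=0  J−j₁+j₂=3  j₁+j₂+J+1=6
(j₁±m₁, j₂±m₂, J±M) = (1,1,3,2,2,1)
P² = 8/5
sum k=1..1:
  [1] −1/2 = -1/2
S = -1/2
C² = P²·S² = 2/5 ; C = -0.632456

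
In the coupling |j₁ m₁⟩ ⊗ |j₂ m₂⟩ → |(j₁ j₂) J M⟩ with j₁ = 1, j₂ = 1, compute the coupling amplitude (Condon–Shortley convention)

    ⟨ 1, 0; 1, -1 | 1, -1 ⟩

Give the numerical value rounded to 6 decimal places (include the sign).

+0.707107  (= +√(1/2))

j₁+j₂−J=1  J+j₁−j₂=1  J−j₁+j₂=1  j₁+j₂+J+1=4
(j₁±m₁, j₂±m₂, J±M) = (1,1,0,2,0,2)
P² = 1/2
sum k=0..0:
  [0] +1/1 = 1
S = 1
C² = P²·S² = 1/2 ; C = +0.707107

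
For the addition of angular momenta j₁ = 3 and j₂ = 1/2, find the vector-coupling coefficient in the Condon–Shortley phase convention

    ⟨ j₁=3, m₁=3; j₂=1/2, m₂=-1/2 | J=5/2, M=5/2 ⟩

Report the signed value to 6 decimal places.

√[6·1!5!0!/7! · 6!0!0!1!5!0!] = √(86400/7)
  +(−1)^0/∏(0,1,0,0,5,0)! = 1/120  (running 1/120)
⟨..|..⟩ = √(86400/7)·(1/120) = +0.925820

+0.925820  (= +√(6/7))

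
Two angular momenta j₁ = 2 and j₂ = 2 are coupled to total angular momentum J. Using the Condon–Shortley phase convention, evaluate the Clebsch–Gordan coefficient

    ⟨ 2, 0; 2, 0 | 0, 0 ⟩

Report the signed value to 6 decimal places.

+√(1/5) = +0.447214

triangle: 4!·0!·0!/5! = 24/120
(j±m)!: 2!·2!·2!·2!·0!·0! = 16
prefactor² = (2J+1)·Δ·N² = 16/5
  k=2: +1/(2!·2!·0!·0!·0!·0!) = 1/4
Σ = 1/4  ⇒  CG² = 16/5·1/4² = 1/5
CG = +√(1/5) = +0.447214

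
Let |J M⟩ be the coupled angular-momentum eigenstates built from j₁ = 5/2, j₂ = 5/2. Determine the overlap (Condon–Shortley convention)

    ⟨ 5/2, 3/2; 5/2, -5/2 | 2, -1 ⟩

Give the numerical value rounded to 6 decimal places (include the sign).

+0.597614  (= +√(5/14))

√[5·3!2!2!/8! · 4!1!0!5!1!3!] = √(360/7)
  +(−1)^0/∏(0,3,1,0,1,2)! = 1/12  (running 1/12)
⟨..|..⟩ = √(360/7)·(1/12) = +0.597614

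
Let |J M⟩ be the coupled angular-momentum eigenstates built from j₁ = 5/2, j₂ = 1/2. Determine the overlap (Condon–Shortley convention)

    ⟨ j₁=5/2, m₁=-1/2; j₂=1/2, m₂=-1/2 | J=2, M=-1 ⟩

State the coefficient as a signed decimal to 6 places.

+0.577350

√[5·1!4!0!/6! · 2!3!0!1!1!3!] = √(12)
  +(−1)^0/∏(0,1,3,0,1,0)! = 1/6  (running 1/6)
⟨..|..⟩ = √(12)·(1/6) = +0.577350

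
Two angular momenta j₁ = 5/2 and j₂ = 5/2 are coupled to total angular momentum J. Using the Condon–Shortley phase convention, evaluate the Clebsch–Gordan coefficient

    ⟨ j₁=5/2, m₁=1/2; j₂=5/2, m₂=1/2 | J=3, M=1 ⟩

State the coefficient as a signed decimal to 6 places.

−√(4/15) ≈ -0.516398

j₁+j₂−J=2  J+j₁−j₂=3  J−j₁+j₂=3  j₁+j₂+J+1=9
(j₁±m₁, j₂±m₂, J±M) = (3,2,3,2,4,2)
P² = 48/5
sum k=0..2:
  [0] +1/24 = 1/24
  [1] −1/4 = -1/4
  [2] +1/24 = 1/24
S = -1/6
C² = P²·S² = 4/15 ; C = -0.516398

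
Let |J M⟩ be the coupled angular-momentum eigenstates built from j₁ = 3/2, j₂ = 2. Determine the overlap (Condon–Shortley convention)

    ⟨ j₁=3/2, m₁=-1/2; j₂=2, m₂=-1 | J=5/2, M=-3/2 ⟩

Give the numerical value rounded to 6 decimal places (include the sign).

√[6·1!2!3!/7! · 1!2!1!3!1!4!] = √(144/35)
  +(−1)^0/∏(0,1,2,1,0,2)! = 1/4  (running 1/4)
  +(−1)^1/∏(1,0,1,0,1,3)! = -1/6  (running 1/12)
⟨..|..⟩ = √(144/35)·(1/12) = +0.169031

+√(1/35) ≈ +0.169031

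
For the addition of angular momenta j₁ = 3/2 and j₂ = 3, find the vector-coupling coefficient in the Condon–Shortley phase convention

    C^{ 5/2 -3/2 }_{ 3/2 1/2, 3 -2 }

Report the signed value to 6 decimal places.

+√(1/14) = +0.267261

triangle: 2!·1!·4!/8! = 48/40320
(j±m)!: 2!·1!·1!·5!·1!·4! = 5760
prefactor² = (2J+1)·Δ·N² = 288/7
  k=0: +1/(0!·2!·1!·1!·0!·3!) = 1/12
  k=1: −1/(1!·1!·0!·0!·1!·4!) = -1/24
Σ = 1/24  ⇒  CG² = 288/7·1/24² = 1/14
CG = +√(1/14) = +0.267261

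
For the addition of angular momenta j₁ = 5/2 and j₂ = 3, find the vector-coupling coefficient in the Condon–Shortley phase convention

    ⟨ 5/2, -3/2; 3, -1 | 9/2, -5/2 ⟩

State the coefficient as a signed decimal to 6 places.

triangle: 1!·4!·5!/11! = 2880/39916800
(j±m)!: 1!·4!·2!·4!·2!·7! = 11612160
prefactor² = (2J+1)·Δ·N² = 92160/11
  k=0: +1/(0!·1!·4!·2!·0!·3!) = 1/288
  k=1: −1/(1!·0!·3!·1!·1!·4!) = -1/144
Σ = -1/288  ⇒  CG² = 92160/11·(-1/288)² = 10/99
CG = −√(10/99) = -0.317821

−√(10/99) = -0.317821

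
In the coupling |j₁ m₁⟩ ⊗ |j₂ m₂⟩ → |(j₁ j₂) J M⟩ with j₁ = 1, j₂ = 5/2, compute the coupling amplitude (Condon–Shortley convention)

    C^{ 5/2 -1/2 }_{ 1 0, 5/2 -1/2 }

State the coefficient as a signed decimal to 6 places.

+√(1/35) = +0.169031

triangle: 1!×1!×4!/7! = 24/5040
(j±m)!: 1!×1!×2!×3!×2!×3! = 144
prefactor² = (2J+1)×Δ×N² = 144/35
  k=0: +1/(0!×1!×1!×2!×0!×2!) = 1/4
  k=1: −1/(1!×0!×0!×1!×1!×3!) = -1/6
Σ = 1/12  ⇒  CG² = 144/35×1/12² = 1/35
CG = +√(1/35) = +0.169031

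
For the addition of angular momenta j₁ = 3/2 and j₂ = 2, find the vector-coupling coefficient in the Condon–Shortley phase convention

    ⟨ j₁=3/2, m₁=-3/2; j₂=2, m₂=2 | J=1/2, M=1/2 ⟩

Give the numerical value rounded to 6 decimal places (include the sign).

triangle: 3!×0!×1!/5! = 6/120
(j±m)!: 0!×3!×4!×0!×1!×0! = 144
prefactor² = (2J+1)×Δ×N² = 72/5
  k=3: −1/(3!×0!×0!×1!×0!×0!) = -1/6
Σ = -1/6  ⇒  CG² = 72/5×(-1/6)² = 2/5
CG = −√(2/5) = -0.632456

-0.632456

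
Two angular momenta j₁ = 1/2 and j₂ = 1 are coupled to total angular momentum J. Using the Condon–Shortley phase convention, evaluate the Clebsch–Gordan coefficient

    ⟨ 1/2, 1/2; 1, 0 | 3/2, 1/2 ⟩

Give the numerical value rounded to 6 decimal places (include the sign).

triangle: 0!·1!·2!/4! = 2/24
(j±m)!: 1!·0!·1!·1!·2!·1! = 2
prefactor² = (2J+1)·Δ·N² = 2/3
  k=0: +1/(0!·0!·0!·1!·1!·1!) = 1
Σ = 1  ⇒  CG² = 2/3·1² = 2/3
CG = +√(2/3) = +0.816497

+0.816497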